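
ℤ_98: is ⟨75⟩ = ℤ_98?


g generates ℤ_n iff gcd(g, n) = 1
gcd(75, 98) = 1
Since gcd = 1, 75 is a generator.

Yes, 75 generates ℤ_98


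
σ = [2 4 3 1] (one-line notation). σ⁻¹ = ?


To find σ⁻¹, swap domain and range:
σ(1) = 2 → σ⁻¹(2) = 1
σ(2) = 4 → σ⁻¹(4) = 2
σ(3) = 3 → σ⁻¹(3) = 3
σ(4) = 1 → σ⁻¹(1) = 4

σ⁻¹ = [4 1 3 2]


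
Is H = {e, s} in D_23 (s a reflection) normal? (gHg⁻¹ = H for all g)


H = {e, s} in D_23 (s a reflection)
r·s·r⁻¹ = sr⁻² ≠ s for n ≥ 3, so {e, s} is not closed under conjugation

No, not a normal subgroup


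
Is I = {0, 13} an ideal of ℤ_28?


Check ideal conditions for I = {0, 13} in ℤ_28:
(1) I is an additive subgroup? No
(2) For r ∈ ℤ_28 and a ∈ I: r·a ∈ I? No  [counterexample: r=2, a=13, r·a mod 28 = 26 ∉ I]

No, I is not an ideal of ℤ_28


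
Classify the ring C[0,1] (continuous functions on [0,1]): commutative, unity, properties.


pointwise +,× is commutative with unity (constant 1); but bump functions with disjoint support multiply to 0 — zero divisors, so not an integral domain
Commutative: Yes
Integral domain: No
Has unity: Yes

C[0,1] (continuous functions on [0,1]): Commutative=Yes, Unity=Yes


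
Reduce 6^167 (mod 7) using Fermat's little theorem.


Fermat's little theorem: if p is prime and gcd(a,p)=1, then a^(p-1) ≡ 1 (mod p)
p = 7 is prime, gcd(6,7) = 1
Reduce exponent: 167 mod 6 = 5
So 6^167 ≡ 6^5 (mod 7)
6^5 mod 7 = 6

6^167 ≡ 6 (mod 7)


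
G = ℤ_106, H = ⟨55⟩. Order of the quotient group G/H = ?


|⟨55⟩| = n / gcd(55, 106) = 106 / 1 = 106
H is normal (ℤ_106 is abelian).
|G/H| = |G| / |H| = 106 / 106 = 1

|G/H| = 1


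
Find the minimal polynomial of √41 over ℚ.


√41 satisfies x² - 41 = 0, irreducible over ℚ since 41 is squarefree

Minimal polynomial: x² - 41


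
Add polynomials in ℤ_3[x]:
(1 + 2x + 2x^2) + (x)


Add coefficients mod 3:
x^0: 1 + 0 = 1 (mod 3)
x^1: 2 + 1 = 0 (mod 3)
x^2: 2 + 0 = 2 (mod 3)
Result: 1 + 2x^2

f + g = 1 + 2x^2


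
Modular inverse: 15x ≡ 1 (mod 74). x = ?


Use the extended Euclidean algorithm to write 1 = 15·s + 74·t; then s mod 74 is the inverse.
Euclidean algorithm:
  15 = 0·74 + 15
  74 = 4·15 + 14
  15 = 1·14 + 1
  14 = 14·1 + 0
gcd(15,74) = 1
Back-substitution gives: 15·(5) + 74·(-1) = 1
So 15⁻¹ ≡ 5 ≡ 5 (mod 74)
Check: 15 × 5 = 75 ≡ 1 (mod 74) ✓

15⁻¹ ≡ 5 (mod 74)


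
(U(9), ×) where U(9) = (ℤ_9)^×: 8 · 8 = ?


Operation: multiplication mod 9
8 · 8 = (a × b) mod 9 with a = 8, b = 8

8 · 8 = 1


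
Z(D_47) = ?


Z(G) = {g ∈ G | gx = xg for all x ∈ G}
For odd n, Z(D_n) = {e}: no nontrivial rotation commutes with all reflections

Z(D_47) = {e}


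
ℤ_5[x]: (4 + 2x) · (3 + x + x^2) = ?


Expand and collect like terms; reduce coefficients mod 5:
x^0: 4·3 = 12 ≡ 2 (mod 5)
x^1: 4·1 + 2·3 = 10 ≡ 0 (mod 5)
x^2: 4·1 + 2·1 = 6 ≡ 1 (mod 5)
x^3: 2·1 = 2 ≡ 2 (mod 5)
Result: 2 + x^2 + 2x^3

f · g = 2 + x^2 + 2x^3


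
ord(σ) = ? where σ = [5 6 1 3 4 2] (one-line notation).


Cycle decomposition: (1 5 4 3) (2 6)
Cycle lengths: 4, 2
Order = lcm(4, 2) = 4

ord(σ) = 4


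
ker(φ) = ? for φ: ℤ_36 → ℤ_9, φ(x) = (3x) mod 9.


Kernel = preimage of identity
ker(φ) = {x ∈ ℤ_36 : 3x ≡ 0 (mod 9)}. Since 9 | 36, φ is well-defined. The kernel is the cyclic subgroup ⟨3⟩ of ℤ_36 (order 12), i.e. {0, 3, 6, 9, 12, 15, 18, 21, 24, 27, 30, 33}

ker(φ) = {0, 3, 6, 9, 12, 15, 18, 21, 24, 27, 30, 33}


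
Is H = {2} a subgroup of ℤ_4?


Subgroup test for H = {2} in (ℤ_4, +):
(1) 0 ∈ H? No
(2) Closure: for all a,b ∈ H, (a+b) mod 4 ∈ H? No  [counterexample: 2 + 2 = 0 ∉ H]
(3) Inverses: for all a ∈ H, -a mod 4 ∈ H? Yes

No, H is not a subgroup of ℤ_4


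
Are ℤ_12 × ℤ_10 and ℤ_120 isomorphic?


Comparing ℤ_12 × ℤ_10 and ℤ_120:
gcd(12,10) = 2 ≠ 1. Max element order in ℤ_12×ℤ_10 is lcm(12,10) = 60 < 120, so it has no element of order 120

No, ℤ_12 × ℤ_10 ≇ ℤ_120


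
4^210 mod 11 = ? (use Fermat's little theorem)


Fermat's little theorem: if p is prime and gcd(a,p)=1, then a^(p-1) ≡ 1 (mod p)
p = 11 is prime, gcd(4,11) = 1
Reduce exponent: 210 mod 10 = 0
So 4^210 ≡ 4^0 (mod 11)
4^0 = 1

4^210 ≡ 1 (mod 11)


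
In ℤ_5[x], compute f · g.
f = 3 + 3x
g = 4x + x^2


Expand and collect like terms; reduce coefficients mod 5:
x^0: 3·0 = 0 ≡ 0 (mod 5)
x^1: 3·4 + 3·0 = 12 ≡ 2 (mod 5)
x^2: 3·1 + 3·4 = 15 ≡ 0 (mod 5)
x^3: 3·1 = 3 ≡ 3 (mod 5)
Result: 2x + 3x^3

f · g = 2x + 3x^3


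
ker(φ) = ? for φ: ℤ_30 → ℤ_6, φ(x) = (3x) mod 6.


Kernel = preimage of identity
ker(φ) = {x ∈ ℤ_30 : 3x ≡ 0 (mod 6)}. Since 6 | 30, φ is well-defined. The kernel is the cyclic subgroup ⟨2⟩ of ℤ_30 (order 15), i.e. {0, 2, 4, 6, 8, 10, 12, 14, 16, 18, 20, 22, 24, 26, 28}

ker(φ) = {0, 2, 4, 6, 8, 10, 12, 14, 16, 18, 20, 22, 24, 26, 28}


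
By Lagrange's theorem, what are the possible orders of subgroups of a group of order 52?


Lagrange's theorem: |H| divides |G|
|G| = 52
Divisors of 52: 1, 2, 4, 13, 26, 52

Possible subgroup orders: {1, 2, 4, 13, 26, 52}


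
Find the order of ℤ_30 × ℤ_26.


|A × B| = |A| · |B|
|ℤ_30 × ℤ_26| = 30 × 26 = 780

|ℤ_30 × ℤ_26| = 780


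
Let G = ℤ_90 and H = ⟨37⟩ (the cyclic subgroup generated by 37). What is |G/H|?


|⟨37⟩| = n / gcd(37, 90) = 90 / 1 = 90
H is normal (ℤ_90 is abelian).
|G/H| = |G| / |H| = 90 / 90 = 1

|G/H| = 1


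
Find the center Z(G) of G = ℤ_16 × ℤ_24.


Z(G) = {g ∈ G | gx = xg for all x ∈ G}
Direct product of abelian groups is abelian, so Z(G) = G

Z(ℤ_16 × ℤ_24) = ℤ_16 × ℤ_24


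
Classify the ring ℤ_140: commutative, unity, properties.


ℤ_140 is a commutative ring with unity 1; 140 = 2×70 is composite, so 2·70 ≡ 0 gives zero divisors (not an integral domain)
Commutative: Yes
Integral domain: No
Has unity: Yes

ℤ_140: Commutative=Yes, Unity=Yes


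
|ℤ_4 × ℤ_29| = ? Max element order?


|ℤ_4 × ℤ_29| = 4 × 29 = 116
Max element order = lcm(4,29) = 116
Cyclic? Yes (gcd=1)

|ℤ_4×ℤ_29| = 116, max element order = 116


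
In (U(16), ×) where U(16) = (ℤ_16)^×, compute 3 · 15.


Operation: multiplication mod 16
3 · 15 = (a × b) mod 16 with a = 3, b = 15

3 · 15 = 13


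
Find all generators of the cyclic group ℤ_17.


g generates ℤ_n iff gcd(g,n) = 1
Prime factors of 17: 17
Generators are g ∈ {1,...,16} not divisible by any of these primes.
Generators: {1, 2, 3, 4, 5, 6, 7, 8, 9, 10, 11, 12, 13, 14, 15, 16}
Number of generators = φ(17) = 16

Generators of ℤ_17 = {1, 2, 3, 4, 5, 6, 7, 8, 9, 10, 11, 12, 13, 14, 15, 16}


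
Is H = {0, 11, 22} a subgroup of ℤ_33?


Subgroup test for H = {0, 11, 22} in (ℤ_33, +):
(1) 0 ∈ H? Yes
(2) Closure: for all a,b ∈ H, (a+b) mod 33 ∈ H? Yes
(3) Inverses: for all a ∈ H, -a mod 33 ∈ H? Yes

Yes, H is a subgroup of ℤ_33


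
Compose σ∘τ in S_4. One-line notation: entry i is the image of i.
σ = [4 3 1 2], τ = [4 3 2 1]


σ∘τ: apply τ first, then σ
1 →τ 4 →σ 2
2 →τ 3 →σ 1
3 →τ 2 →σ 3
4 →τ 1 →σ 4

σ∘τ = [2 1 3 4]


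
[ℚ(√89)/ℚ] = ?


√89 has minimal polynomial x² - 89 (irreducible over ℚ since 89 is squarefree)

[ℚ(√89)/ℚ] = 2


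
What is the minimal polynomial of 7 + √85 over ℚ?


Let α = 7 + √85. Then α - 7 = √85, so (α - 7)² = 85, giving α² - 14α - 36 = 0. Degree 2 and α ∉ ℚ, so this is the minimal polynomial.

Minimal polynomial: x² - 14x - 36


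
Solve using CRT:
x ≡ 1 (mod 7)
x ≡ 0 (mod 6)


m₁ = 7, m₂ = 6, gcd = 1, so CRT applies. M = m₁·m₂ = 42
Let M₁ = M/m₁ = 6, M₂ = M/m₂ = 7
Find y₁ ≡ M₁⁻¹ (mod m₁): 6⁻¹ ≡ 6 (mod 7)
Find y₂ ≡ M₂⁻¹ (mod m₂): 7⁻¹ ≡ 1 (mod 6)
x = a₁·M₁·y₁ + a₂·M₂·y₂ = 1·6·6 + 0·7·1 = 36
Reduce mod 42: x ≡ 36
Check: 36 mod 7 = 1 ✓, 36 mod 6 = 0 ✓

x ≡ 36 (mod 42)


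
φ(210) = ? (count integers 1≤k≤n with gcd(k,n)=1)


Factor n: 210 = 2 × 3 × 5 × 7
φ(n) = n · ∏(1 - 1/p) over distinct primes p | n
φ(210) = 210 · (1 - 1/2) · (1 - 1/3) · (1 - 1/5) · (1 - 1/7) = 48

φ(210) = 48


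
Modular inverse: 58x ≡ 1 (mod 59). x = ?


Use the extended Euclidean algorithm to write 1 = 58·s + 59·t; then s mod 59 is the inverse.
Euclidean algorithm:
  58 = 0·59 + 58
  59 = 1·58 + 1
  58 = 58·1 + 0
gcd(58,59) = 1
Back-substitution gives: 58·(-1) + 59·(1) = 1
So 58⁻¹ ≡ -1 ≡ 58 (mod 59)
Check: 58 × 58 = 3364 ≡ 1 (mod 59) ✓

58⁻¹ ≡ 58 (mod 59)


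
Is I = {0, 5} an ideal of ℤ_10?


Check ideal conditions for I = {0, 5} in ℤ_10:
(1) I is an additive subgroup? Yes
(2) For r ∈ ℤ_10 and a ∈ I: r·a ∈ I? Yes

Yes, I is an ideal of ℤ_10


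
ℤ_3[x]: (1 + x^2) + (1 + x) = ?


Add coefficients mod 3:
x^0: 1 + 1 = 2 (mod 3)
x^1: 0 + 1 = 1 (mod 3)
x^2: 1 + 0 = 1 (mod 3)
Result: 2 + x + x^2

f + g = 2 + x + x^2


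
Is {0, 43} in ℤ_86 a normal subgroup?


H = {0, 43} in ℤ_86
ℤ_86 is abelian; every subgroup of an abelian group is normal

Yes, normal subgroup


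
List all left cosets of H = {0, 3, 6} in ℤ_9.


H = {0, 3, 6}, |H| = 3
Number of cosets = |G|/|H| = 9/3 = 3
0 + H = {0, 3, 6}
1 + H = {1, 4, 7}
2 + H = {2, 5, 8}

Cosets: 0+H={0,3,6}; 1+H={1,4,7}; 2+H={2,5,8}


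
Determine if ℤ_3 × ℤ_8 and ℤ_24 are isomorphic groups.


Comparing ℤ_3 × ℤ_8 and ℤ_24:
gcd(3,8) = 1, so ℤ_3 × ℤ_8 ≅ ℤ_24 (CRT)

Yes, ℤ_3 × ℤ_8 ≅ ℤ_24


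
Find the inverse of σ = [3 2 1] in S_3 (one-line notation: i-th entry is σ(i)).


To find σ⁻¹, swap domain and range:
σ(1) = 3 → σ⁻¹(3) = 1
σ(2) = 2 → σ⁻¹(2) = 2
σ(3) = 1 → σ⁻¹(1) = 3

σ⁻¹ = [3 2 1]


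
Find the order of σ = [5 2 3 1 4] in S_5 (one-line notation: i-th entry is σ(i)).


Cycle decomposition: (1 5 4)
Cycle lengths: 3
Order = lcm(3) = 3

ord(σ) = 3


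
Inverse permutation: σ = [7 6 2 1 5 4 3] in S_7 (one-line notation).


To find σ⁻¹, swap domain and range:
σ(1) = 7 → σ⁻¹(7) = 1
σ(2) = 6 → σ⁻¹(6) = 2
σ(3) = 2 → σ⁻¹(2) = 3
σ(4) = 1 → σ⁻¹(1) = 4
σ(5) = 5 → σ⁻¹(5) = 5
σ(6) = 4 → σ⁻¹(4) = 6
σ(7) = 3 → σ⁻¹(3) = 7

σ⁻¹ = [4 3 7 6 5 2 1]


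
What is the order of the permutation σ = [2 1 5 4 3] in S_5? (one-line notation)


Cycle decomposition: (1 2) (3 5)
Cycle lengths: 2, 2
Order = lcm(2, 2) = 2

ord(σ) = 2


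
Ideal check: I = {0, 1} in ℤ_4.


Check ideal conditions for I = {0, 1} in ℤ_4:
(1) I is an additive subgroup? No
(2) For r ∈ ℤ_4 and a ∈ I: r·a ∈ I? No  [counterexample: r=2, a=1, r·a mod 4 = 2 ∉ I]

No, I is not an ideal of ℤ_4


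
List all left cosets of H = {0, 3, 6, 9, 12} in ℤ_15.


H = {0, 3, 6, 9, 12}, |H| = 5
Number of cosets = |G|/|H| = 15/5 = 3
0 + H = {0, 3, 6, 9, 12}
1 + H = {1, 4, 7, 10, 13}
2 + H = {2, 5, 8, 11, 14}

Cosets: 0+H={0,3,6,9,12}; 1+H={1,4,7,10,13}; 2+H={2,5,8,11,14}


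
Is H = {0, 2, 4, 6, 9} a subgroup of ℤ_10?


Subgroup test for H = {0, 2, 4, 6, 9} in (ℤ_10, +):
(1) 0 ∈ H? Yes
(2) Closure: for all a,b ∈ H, (a+b) mod 10 ∈ H? No  [counterexample: 2 + 6 = 8 ∉ H]
(3) Inverses: for all a ∈ H, -a mod 10 ∈ H? No

No, H is not a subgroup of ℤ_10


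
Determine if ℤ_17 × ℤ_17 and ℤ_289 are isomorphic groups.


Comparing ℤ_17 × ℤ_17 and ℤ_289:
gcd(17,17) = 17 ≠ 1. Max element order in ℤ_17×ℤ_17 is lcm(17,17) = 17 < 289, so it has no element of order 289

No, ℤ_17 × ℤ_17 ≇ ℤ_289


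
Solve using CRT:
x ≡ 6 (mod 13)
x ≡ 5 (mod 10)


m₁ = 13, m₂ = 10, gcd = 1, so CRT applies. M = m₁·m₂ = 130
Let M₁ = M/m₁ = 10, M₂ = M/m₂ = 13
Find y₁ ≡ M₁⁻¹ (mod m₁): 10⁻¹ ≡ 4 (mod 13)
Find y₂ ≡ M₂⁻¹ (mod m₂): 13⁻¹ ≡ 7 (mod 10)
x = a₁·M₁·y₁ + a₂·M₂·y₂ = 6·10·4 + 5·13·7 = 695
Reduce mod 130: x ≡ 45
Check: 45 mod 13 = 6 ✓, 45 mod 10 = 5 ✓

x ≡ 45 (mod 130)


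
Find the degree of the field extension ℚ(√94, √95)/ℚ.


[ℚ(√94,√95):ℚ] = [ℚ(√94,√95):ℚ(√94)]·[ℚ(√94):ℚ] = 2·2 = 4

[ℚ(√94, √95)/ℚ] = 4


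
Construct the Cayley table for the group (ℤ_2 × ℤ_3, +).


Elements: {(0,0), (0,1), (0,2), (1,0), (1,1), (1,2)}
Operation: componentwise addition mod (2, 3)
Entry (a, b) = ((a₁+b₁) mod 2, (a₂+b₂) mod 3)

Cayley table:
      | (0,0) | (0,1) | (0,2) | (1,0) | (1,1) | (1,2)
(0,0) | (0,0) | (0,1) | (0,2) | (1,0) | (1,1) | (1,2)
(0,1) | (0,1) | (0,2) | (0,0) | (1,1) | (1,2) | (1,0)
(0,2) | (0,2) | (0,0) | (0,1) | (1,2) | (1,0) | (1,1)
(1,0) | (1,0) | (1,1) | (1,2) | (0,0) | (0,1) | (0,2)
(1,1) | (1,1) | (1,2) | (1,0) | (0,1) | (0,2) | (0,0)
(1,2) | (1,2) | (1,0) | (1,1) | (0,2) | (0,0) | (0,1)


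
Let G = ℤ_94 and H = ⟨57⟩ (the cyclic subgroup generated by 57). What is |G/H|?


|⟨57⟩| = n / gcd(57, 94) = 94 / 1 = 94
H is normal (ℤ_94 is abelian).
|G/H| = |G| / |H| = 94 / 94 = 1

|G/H| = 1


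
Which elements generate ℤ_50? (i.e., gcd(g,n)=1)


g generates ℤ_n iff gcd(g,n) = 1
Prime factors of 50: 2, 5
Generators are g ∈ {1,...,49} not divisible by any of these primes.
Generators: {1, 3, 7, 9, 11, 13, 17, 19, 21, 23, 27, 29, 31, 33, 37, 39, 41, 43, 47, 49}
Number of generators = φ(50) = 20

Generators of ℤ_50 = {1, 3, 7, 9, 11, 13, 17, 19, 21, 23, 27, 29, 31, 33, 37, 39, 41, 43, 47, 49}


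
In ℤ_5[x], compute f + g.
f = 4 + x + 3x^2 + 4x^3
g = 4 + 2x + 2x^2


Add coefficients mod 5:
x^0: 4 + 4 = 3 (mod 5)
x^1: 1 + 2 = 3 (mod 5)
x^2: 3 + 2 = 0 (mod 5)
x^3: 4 + 0 = 4 (mod 5)
Result: 3 + 3x + 4x^3

f + g = 3 + 3x + 4x^3


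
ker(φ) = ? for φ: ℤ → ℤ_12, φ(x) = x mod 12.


Kernel = preimage of identity
ker(φ) = {x ∈ ℤ : x ≡ 0 (mod 12)} = 12ℤ = {0, ±12, ±24, ...}

ker(φ) = 12ℤ


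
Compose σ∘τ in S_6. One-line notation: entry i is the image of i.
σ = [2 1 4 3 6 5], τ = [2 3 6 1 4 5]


σ∘τ: apply τ first, then σ
1 →τ 2 →σ 1
2 →τ 3 →σ 4
3 →τ 6 →σ 5
4 →τ 1 →σ 2
5 →τ 4 →σ 3
6 →τ 5 →σ 6

σ∘τ = [1 4 5 2 3 6]


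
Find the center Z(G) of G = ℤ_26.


Z(G) = {g ∈ G | gx = xg for all x ∈ G}
ℤ_26 is abelian, so Z(G) = G

Z(ℤ_26) = ℤ_26


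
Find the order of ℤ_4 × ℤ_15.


|A × B| = |A| · |B|
|ℤ_4 × ℤ_15| = 4 × 15 = 60

|ℤ_4 × ℤ_15| = 60


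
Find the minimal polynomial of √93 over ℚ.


√93 satisfies x² - 93 = 0, irreducible over ℚ since 93 is squarefree

Minimal polynomial: x² - 93


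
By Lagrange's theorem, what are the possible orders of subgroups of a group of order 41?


Lagrange's theorem: |H| divides |G|
|G| = 41
Divisors of 41: 1, 41

Possible subgroup orders: {1, 41}


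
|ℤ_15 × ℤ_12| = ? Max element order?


|ℤ_15 × ℤ_12| = 15 × 12 = 180
Max element order = lcm(15,12) = 60
Cyclic? No (gcd=3)

|ℤ_15×ℤ_12| = 180, max element order = 60


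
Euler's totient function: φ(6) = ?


φ(n) = count of k ∈ {1,...,n} with gcd(k,n)=1
Coprimes to 6: {1, 5}
Count: 2

φ(6) = 2


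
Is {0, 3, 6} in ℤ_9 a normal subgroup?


H = {0, 3, 6} in ℤ_9
ℤ_9 is abelian; every subgroup of an abelian group is normal

Yes, normal subgroup


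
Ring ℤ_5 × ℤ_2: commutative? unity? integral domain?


Direct product ring; commutative with unity (1,1); but (1,0)·(0,1) = (0,0) gives zero divisors, so not an integral domain
Commutative: Yes
Integral domain: No
Has unity: Yes

ℤ_5 × ℤ_2: Commutative=Yes, Unity=Yes


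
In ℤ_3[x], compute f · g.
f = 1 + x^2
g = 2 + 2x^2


Expand and collect like terms; reduce coefficients mod 3:
x^0: 1·2 = 2 ≡ 2 (mod 3)
x^1: 1·0 + 0·2 = 0 ≡ 0 (mod 3)
x^2: 1·2 + 0·0 + 1·2 = 4 ≡ 1 (mod 3)
x^3: 0·2 + 1·0 = 0 ≡ 0 (mod 3)
x^4: 1·2 = 2 ≡ 2 (mod 3)
Result: 2 + x^2 + 2x^4

f · g = 2 + x^2 + 2x^4


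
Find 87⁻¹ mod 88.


Use the extended Euclidean algorithm to write 1 = 87·s + 88·t; then s mod 88 is the inverse.
Euclidean algorithm:
  87 = 0·88 + 87
  88 = 1·87 + 1
  87 = 87·1 + 0
gcd(87,88) = 1
Back-substitution gives: 87·(-1) + 88·(1) = 1
So 87⁻¹ ≡ -1 ≡ 87 (mod 88)
Check: 87 × 87 = 7569 ≡ 1 (mod 88) ✓

87⁻¹ ≡ 87 (mod 88)


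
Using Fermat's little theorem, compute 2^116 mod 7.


Fermat's little theorem: if p is prime and gcd(a,p)=1, then a^(p-1) ≡ 1 (mod p)
p = 7 is prime, gcd(2,7) = 1
Reduce exponent: 116 mod 6 = 2
So 2^116 ≡ 2^2 (mod 7)
2^2 mod 7 = 4

2^116 ≡ 4 (mod 7)


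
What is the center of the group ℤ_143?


Z(G) = {g ∈ G | gx = xg for all x ∈ G}
ℤ_143 is abelian, so Z(G) = G

Z(ℤ_143) = ℤ_143


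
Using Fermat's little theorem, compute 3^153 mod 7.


Fermat's little theorem: if p is prime and gcd(a,p)=1, then a^(p-1) ≡ 1 (mod p)
p = 7 is prime, gcd(3,7) = 1
Reduce exponent: 153 mod 6 = 3
So 3^153 ≡ 3^3 (mod 7)
3^3 mod 7 = 6

3^153 ≡ 6 (mod 7)


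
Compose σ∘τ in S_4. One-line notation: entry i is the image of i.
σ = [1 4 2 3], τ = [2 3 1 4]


σ∘τ: apply τ first, then σ
1 →τ 2 →σ 4
2 →τ 3 →σ 2
3 →τ 1 →σ 1
4 →τ 4 →σ 3

σ∘τ = [4 2 1 3]


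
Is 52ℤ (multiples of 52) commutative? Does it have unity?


52ℤ is a commutative ring under +,× but has no multiplicative identity (1 ∉ 52ℤ); it has no zero divisors, but without unity it is not an integral domain
Commutative: Yes
Integral domain: No
Has unity: No

52ℤ (multiples of 52): Commutative=Yes, Unity=No


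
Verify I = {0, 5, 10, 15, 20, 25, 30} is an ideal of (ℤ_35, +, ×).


Check ideal conditions for I = {0, 5, 10, 15, 20, 25, 30} in ℤ_35:
(1) I is an additive subgroup? Yes
(2) For r ∈ ℤ_35 and a ∈ I: r·a ∈ I? Yes

Yes, I is an ideal of ℤ_35


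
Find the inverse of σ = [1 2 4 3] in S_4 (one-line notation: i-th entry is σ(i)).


To find σ⁻¹, swap domain and range:
σ(1) = 1 → σ⁻¹(1) = 1
σ(2) = 2 → σ⁻¹(2) = 2
σ(3) = 4 → σ⁻¹(4) = 3
σ(4) = 3 → σ⁻¹(3) = 4

σ⁻¹ = [1 2 4 3]


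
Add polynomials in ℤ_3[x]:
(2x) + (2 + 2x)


Add coefficients mod 3:
x^0: 0 + 2 = 2 (mod 3)
x^1: 2 + 2 = 1 (mod 3)
Result: 2 + x

f + g = 2 + x


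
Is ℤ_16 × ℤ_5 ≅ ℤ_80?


Comparing ℤ_16 × ℤ_5 and ℤ_80:
gcd(16,5) = 1, so ℤ_16 × ℤ_5 ≅ ℤ_80 (CRT)

Yes, ℤ_16 × ℤ_5 ≅ ℤ_80


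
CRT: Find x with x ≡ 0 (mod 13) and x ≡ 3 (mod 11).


m₁ = 13, m₂ = 11, gcd = 1, so CRT applies. M = m₁·m₂ = 143
Let M₁ = M/m₁ = 11, M₂ = M/m₂ = 13
Find y₁ ≡ M₁⁻¹ (mod m₁): 11⁻¹ ≡ 6 (mod 13)
Find y₂ ≡ M₂⁻¹ (mod m₂): 13⁻¹ ≡ 6 (mod 11)
x = a₁·M₁·y₁ + a₂·M₂·y₂ = 0·11·6 + 3·13·6 = 234
Reduce mod 143: x ≡ 91
Check: 91 mod 13 = 0 ✓, 91 mod 11 = 3 ✓

x ≡ 91 (mod 143)


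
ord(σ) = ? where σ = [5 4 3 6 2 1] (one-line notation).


Cycle decomposition: (1 5 2 4 6)
Cycle lengths: 5
Order = lcm(5) = 5

ord(σ) = 5


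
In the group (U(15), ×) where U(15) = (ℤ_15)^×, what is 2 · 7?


Operation: multiplication mod 15
2 · 7 = (a × b) mod 15 with a = 2, b = 7

2 · 7 = 14


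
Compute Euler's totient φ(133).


Factor n: 133 = 7 × 19
φ(n) = n · ∏(1 - 1/p) over distinct primes p | n
φ(133) = 133 · (1 - 1/7) · (1 - 1/19) = 108

φ(133) = 108


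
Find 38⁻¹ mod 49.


Use the extended Euclidean algorithm to write 1 = 38·s + 49·t; then s mod 49 is the inverse.
Euclidean algorithm:
  38 = 0·49 + 38
  49 = 1·38 + 11
  38 = 3·11 + 5
  11 = 2·5 + 1
  5 = 5·1 + 0
gcd(38,49) = 1
Back-substitution gives: 38·(-9) + 49·(7) = 1
So 38⁻¹ ≡ -9 ≡ 40 (mod 49)
Check: 38 × 40 = 1520 ≡ 1 (mod 49) ✓

38⁻¹ ≡ 40 (mod 49)


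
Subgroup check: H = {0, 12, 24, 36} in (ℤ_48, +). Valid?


Subgroup test for H = {0, 12, 24, 36} in (ℤ_48, +):
(1) 0 ∈ H? Yes
(2) Closure: for all a,b ∈ H, (a+b) mod 48 ∈ H? Yes
(3) Inverses: for all a ∈ H, -a mod 48 ∈ H? Yes

Yes, H is a subgroup of ℤ_48


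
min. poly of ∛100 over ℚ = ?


∛100 satisfies x³ - 100 = 0, irreducible over ℚ (no rational root; 100 is not a perfect cube)

Minimal polynomial: x³ - 100


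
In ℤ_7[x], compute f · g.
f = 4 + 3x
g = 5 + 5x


Expand and collect like terms; reduce coefficients mod 7:
x^0: 4·5 = 20 ≡ 6 (mod 7)
x^1: 4·5 + 3·5 = 35 ≡ 0 (mod 7)
x^2: 3·5 = 15 ≡ 1 (mod 7)
Result: 6 + x^2

f · g = 6 + x^2


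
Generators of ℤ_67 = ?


g generates ℤ_n iff gcd(g,n) = 1
Prime factors of 67: 67
Generators are g ∈ {1,...,66} not divisible by any of these primes.
Generators: {1, 2, 3, 4, 5, 6, 7, 8, 9, 10, 11, 12, 13, 14, 15, 16, 17, 18, 19, 20, 21, 22, 23, 24, 25, 26, 27, 28, 29, 30, 31, 32, 33, 34, 35, 36, 37, 38, 39, 40, 41, 42, 43, 44, 45, 46, 47, 48, 49, 50, 51, 52, 53, 54, 55, 56, 57, 58, 59, 60, 61, 62, 63, 64, 65, 66}
Number of generators = φ(67) = 66

Generators of ℤ_67 = {1, 2, 3, 4, 5, 6, 7, 8, 9, 10, 11, 12, 13, 14, 15, 16, 17, 18, 19, 20, 21, 22, 23, 24, 25, 26, 27, 28, 29, 30, 31, 32, 33, 34, 35, 36, 37, 38, 39, 40, 41, 42, 43, 44, 45, 46, 47, 48, 49, 50, 51, 52, 53, 54, 55, 56, 57, 58, 59, 60, 61, 62, 63, 64, 65, 66}


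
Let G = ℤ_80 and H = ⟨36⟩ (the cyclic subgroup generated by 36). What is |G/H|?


|⟨36⟩| = n / gcd(36, 80) = 80 / 4 = 20
H is normal (ℤ_80 is abelian).
|G/H| = |G| / |H| = 80 / 20 = 4

|G/H| = 4


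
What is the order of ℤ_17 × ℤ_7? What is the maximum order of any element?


|ℤ_17 × ℤ_7| = 17 × 7 = 119
Max element order = lcm(17,7) = 119
Cyclic? Yes (gcd=1)

|ℤ_17×ℤ_7| = 119, max element order = 119


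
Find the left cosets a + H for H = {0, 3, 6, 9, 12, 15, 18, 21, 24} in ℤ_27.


H = {0, 3, 6, 9, 12, 15, 18, 21, 24}, |H| = 9
Number of cosets = |G|/|H| = 27/9 = 3
0 + H = {0, 3, 6, 9, 12, 15, 18, 21, 24}
1 + H = {1, 4, 7, 10, 13, 16, 19, 22, 25}
2 + H = {2, 5, 8, 11, 14, 17, 20, 23, 26}

Cosets: 0+H={0,3,6,9,12,15,18,21,24}; 1+H={1,4,7,10,13,16,19,22,25}; 2+H={2,5,8,11,14,17,20,23,26}


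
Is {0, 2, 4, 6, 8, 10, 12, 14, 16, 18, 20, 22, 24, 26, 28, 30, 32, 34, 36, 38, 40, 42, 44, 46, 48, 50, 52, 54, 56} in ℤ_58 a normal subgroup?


H = {0, 2, 4, 6, 8, 10, 12, 14, 16, 18, 20, 22, 24, 26, 28, 30, 32, 34, 36, 38, 40, 42, 44, 46, 48, 50, 52, 54, 56} in ℤ_58
ℤ_58 is abelian; every subgroup of an abelian group is normal

Yes, normal subgroup


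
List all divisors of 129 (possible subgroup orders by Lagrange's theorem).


Lagrange's theorem: |H| divides |G|
|G| = 129
Divisors of 129: 1, 3, 43, 129

Possible subgroup orders: {1, 3, 43, 129}


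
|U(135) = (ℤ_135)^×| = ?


U(n) is the group of units mod n; |U(n)| = φ(n)
|U(135)| = φ(135) = 72

|U(135) = (ℤ_135)^×| = 72


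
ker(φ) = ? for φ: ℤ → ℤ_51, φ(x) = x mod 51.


Kernel = preimage of identity
ker(φ) = {x ∈ ℤ : x ≡ 0 (mod 51)} = 51ℤ = {0, ±51, ±102, ...}

ker(φ) = 51ℤ


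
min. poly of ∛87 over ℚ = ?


∛87 satisfies x³ - 87 = 0, irreducible over ℚ (no rational root; 87 is not a perfect cube)

Minimal polynomial: x³ - 87


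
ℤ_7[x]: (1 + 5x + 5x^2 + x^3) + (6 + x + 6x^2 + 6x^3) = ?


Add coefficients mod 7:
x^0: 1 + 6 = 0 (mod 7)
x^1: 5 + 1 = 6 (mod 7)
x^2: 5 + 6 = 4 (mod 7)
x^3: 1 + 6 = 0 (mod 7)
Result: 6x + 4x^2

f + g = 6x + 4x^2


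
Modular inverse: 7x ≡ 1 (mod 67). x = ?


Use the extended Euclidean algorithm to write 1 = 7·s + 67·t; then s mod 67 is the inverse.
Euclidean algorithm:
  7 = 0·67 + 7
  67 = 9·7 + 4
  7 = 1·4 + 3
  4 = 1·3 + 1
  3 = 3·1 + 0
gcd(7,67) = 1
Back-substitution gives: 7·(-19) + 67·(2) = 1
So 7⁻¹ ≡ -19 ≡ 48 (mod 67)
Check: 7 × 48 = 336 ≡ 1 (mod 67) ✓

7⁻¹ ≡ 48 (mod 67)


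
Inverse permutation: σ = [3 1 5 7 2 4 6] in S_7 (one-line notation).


To find σ⁻¹, swap domain and range:
σ(1) = 3 → σ⁻¹(3) = 1
σ(2) = 1 → σ⁻¹(1) = 2
σ(3) = 5 → σ⁻¹(5) = 3
σ(4) = 7 → σ⁻¹(7) = 4
σ(5) = 2 → σ⁻¹(2) = 5
σ(6) = 4 → σ⁻¹(4) = 6
σ(7) = 6 → σ⁻¹(6) = 7

σ⁻¹ = [2 5 1 6 3 7 4]


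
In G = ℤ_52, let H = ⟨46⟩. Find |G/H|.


|⟨46⟩| = n / gcd(46, 52) = 52 / 2 = 26
H is normal (ℤ_52 is abelian).
|G/H| = |G| / |H| = 52 / 26 = 2

|G/H| = 2


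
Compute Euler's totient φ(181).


Factor n: 181 = 181
φ(n) = n · ∏(1 - 1/p) over distinct primes p | n
φ(181) = 181 · (1 - 1/181) = 180

φ(181) = 180


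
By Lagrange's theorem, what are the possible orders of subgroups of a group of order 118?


Lagrange's theorem: |H| divides |G|
|G| = 118
Divisors of 118: 1, 2, 59, 118

Possible subgroup orders: {1, 2, 59, 118}


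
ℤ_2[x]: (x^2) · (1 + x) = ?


Expand and collect like terms; reduce coefficients mod 2:
x^0: 0·1 = 0 ≡ 0 (mod 2)
x^1: 0·1 + 0·1 = 0 ≡ 0 (mod 2)
x^2: 0·1 + 1·1 = 1 ≡ 1 (mod 2)
x^3: 1·1 = 1 ≡ 1 (mod 2)
Result: x^2 + x^3

f · g = x^2 + x^3


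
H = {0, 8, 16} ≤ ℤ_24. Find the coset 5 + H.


5 + H = {5 + h (mod 24) : h ∈ H}
5+0=5, 5+8=13, 5+16=21

5 + H = {5, 13, 21}


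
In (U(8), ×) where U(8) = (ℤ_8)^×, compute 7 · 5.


Operation: multiplication mod 8
7 · 5 = (a × b) mod 8 with a = 7, b = 5

7 · 5 = 3


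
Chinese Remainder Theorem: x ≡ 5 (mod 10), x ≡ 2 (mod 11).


m₁ = 10, m₂ = 11, gcd = 1, so CRT applies. M = m₁·m₂ = 110
Let M₁ = M/m₁ = 11, M₂ = M/m₂ = 10
Find y₁ ≡ M₁⁻¹ (mod m₁): 11⁻¹ ≡ 1 (mod 10)
Find y₂ ≡ M₂⁻¹ (mod m₂): 10⁻¹ ≡ 10 (mod 11)
x = a₁·M₁·y₁ + a₂·M₂·y₂ = 5·11·1 + 2·10·10 = 255
Reduce mod 110: x ≡ 35
Check: 35 mod 10 = 5 ✓, 35 mod 11 = 2 ✓

x ≡ 35 (mod 110)


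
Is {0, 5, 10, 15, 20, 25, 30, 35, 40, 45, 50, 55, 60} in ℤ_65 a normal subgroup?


H = {0, 5, 10, 15, 20, 25, 30, 35, 40, 45, 50, 55, 60} in ℤ_65
ℤ_65 is abelian; every subgroup of an abelian group is normal

Yes, normal subgroup


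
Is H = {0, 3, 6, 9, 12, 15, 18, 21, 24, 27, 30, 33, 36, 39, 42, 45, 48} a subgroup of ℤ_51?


Subgroup test for H = {0, 3, 6, 9, 12, 15, 18, 21, 24, 27, 30, 33, 36, 39, 42, 45, 48} in (ℤ_51, +):
(1) 0 ∈ H? Yes
(2) Closure: for all a,b ∈ H, (a+b) mod 51 ∈ H? Yes
(3) Inverses: for all a ∈ H, -a mod 51 ∈ H? Yes

Yes, H is a subgroup of ℤ_51


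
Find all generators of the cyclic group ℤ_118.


g generates ℤ_n iff gcd(g,n) = 1
Prime factors of 118: 2, 59
Generators are g ∈ {1,...,117} not divisible by any of these primes.
Generators: {1, 3, 5, 7, 9, 11, 13, 15, 17, 19, 21, 23, 25, 27, 29, 31, 33, 35, 37, 39, 41, 43, 45, 47, 49, 51, 53, 55, 57, 61, 63, 65, 67, 69, 71, 73, 75, 77, 79, 81, 83, 85, 87, 89, 91, 93, 95, 97, 99, 101, 103, 105, 107, 109, 111, 113, 115, 117}
Number of generators = φ(118) = 58

Generators of ℤ_118 = {1, 3, 5, 7, 9, 11, 13, 15, 17, 19, 21, 23, 25, 27, 29, 31, 33, 35, 37, 39, 41, 43, 45, 47, 49, 51, 53, 55, 57, 61, 63, 65, 67, 69, 71, 73, 75, 77, 79, 81, 83, 85, 87, 89, 91, 93, 95, 97, 99, 101, 103, 105, 107, 109, 111, 113, 115, 117}


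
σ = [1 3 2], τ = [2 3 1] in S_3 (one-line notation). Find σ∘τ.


σ∘τ: apply τ first, then σ
1 →τ 2 →σ 3
2 →τ 3 →σ 2
3 →τ 1 →σ 1

σ∘τ = [3 2 1]


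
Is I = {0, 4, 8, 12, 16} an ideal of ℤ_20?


Check ideal conditions for I = {0, 4, 8, 12, 16} in ℤ_20:
(1) I is an additive subgroup? Yes
(2) For r ∈ ℤ_20 and a ∈ I: r·a ∈ I? Yes

Yes, I is an ideal of ℤ_20


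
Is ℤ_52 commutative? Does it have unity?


ℤ_52 is a commutative ring with unity 1; 52 = 2×26 is composite, so 2·26 ≡ 0 gives zero divisors (not an integral domain)
Commutative: Yes
Integral domain: No
Has unity: Yes

ℤ_52: Commutative=Yes, Unity=Yes


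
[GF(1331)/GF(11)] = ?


GF(1331) = GF(11^3), so the extension degree is 3

[GF(1331)/GF(11)] = 3


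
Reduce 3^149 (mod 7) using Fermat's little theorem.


Fermat's little theorem: if p is prime and gcd(a,p)=1, then a^(p-1) ≡ 1 (mod p)
p = 7 is prime, gcd(3,7) = 1
Reduce exponent: 149 mod 6 = 5
So 3^149 ≡ 3^5 (mod 7)
3^5 mod 7 = 5

3^149 ≡ 5 (mod 7)


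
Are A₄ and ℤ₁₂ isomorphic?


Comparing A₄ and ℤ₁₂:
A₄ is non-abelian, ℤ₁₂ is abelian

No, A₄ ≇ ℤ₁₂


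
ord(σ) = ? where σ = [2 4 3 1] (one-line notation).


Cycle decomposition: (1 2 4)
Cycle lengths: 3
Order = lcm(3) = 3

ord(σ) = 3


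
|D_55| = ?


|D_n| = 2n (n rotations and n reflections)
|D_55| = 2×55 = 110

|D_55| = 110


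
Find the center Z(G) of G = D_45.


Z(G) = {g ∈ G | gx = xg for all x ∈ G}
For odd n, Z(D_n) = {e}: no nontrivial rotation commutes with all reflections

Z(D_45) = {e}


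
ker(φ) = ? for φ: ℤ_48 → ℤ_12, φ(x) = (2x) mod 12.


Kernel = preimage of identity
ker(φ) = {x ∈ ℤ_48 : 2x ≡ 0 (mod 12)}. Since 12 | 48, φ is well-defined. The kernel is the cyclic subgroup ⟨6⟩ of ℤ_48 (order 8), i.e. {0, 6, 12, 18, 24, 30, 36, 42}

ker(φ) = {0, 6, 12, 18, 24, 30, 36, 42}


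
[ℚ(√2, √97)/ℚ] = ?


[ℚ(√2,√97):ℚ] = [ℚ(√2,√97):ℚ(√2)]·[ℚ(√2):ℚ] = 2·2 = 4

[ℚ(√2, √97)/ℚ] = 4


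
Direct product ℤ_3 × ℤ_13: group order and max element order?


|ℤ_3 × ℤ_13| = 3 × 13 = 39
Max element order = lcm(3,13) = 39
Cyclic? Yes (gcd=1)

|ℤ_3×ℤ_13| = 39, max element order = 39


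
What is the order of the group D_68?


|D_n| = 2n (n rotations and n reflections)
|D_68| = 2×68 = 136

|D_68| = 136


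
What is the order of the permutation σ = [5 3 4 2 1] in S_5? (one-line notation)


Cycle decomposition: (1 5) (2 3 4)
Cycle lengths: 2, 3
Order = lcm(2, 3) = 6

ord(σ) = 6


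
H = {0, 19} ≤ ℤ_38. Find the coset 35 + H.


35 + H = {35 + h (mod 38) : h ∈ H}
35+0=35, 35+19=16
35 + H = {16, 35} = 16 + H

35 + H = {16, 35}


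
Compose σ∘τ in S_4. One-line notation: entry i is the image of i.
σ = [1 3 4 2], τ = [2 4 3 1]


σ∘τ: apply τ first, then σ
1 →τ 2 →σ 3
2 →τ 4 →σ 2
3 →τ 3 →σ 4
4 →τ 1 →σ 1

σ∘τ = [3 2 4 1]


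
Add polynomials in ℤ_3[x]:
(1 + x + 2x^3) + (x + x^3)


Add coefficients mod 3:
x^0: 1 + 0 = 1 (mod 3)
x^1: 1 + 1 = 2 (mod 3)
x^2: 0 + 0 = 0 (mod 3)
x^3: 2 + 1 = 0 (mod 3)
Result: 1 + 2x

f + g = 1 + 2x


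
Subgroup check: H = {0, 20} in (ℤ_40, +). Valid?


Subgroup test for H = {0, 20} in (ℤ_40, +):
(1) 0 ∈ H? Yes
(2) Closure: for all a,b ∈ H, (a+b) mod 40 ∈ H? Yes
(3) Inverses: for all a ∈ H, -a mod 40 ∈ H? Yes

Yes, H is a subgroup of ℤ_40


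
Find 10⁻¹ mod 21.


Use the extended Euclidean algorithm to write 1 = 10·s + 21·t; then s mod 21 is the inverse.
Euclidean algorithm:
  10 = 0·21 + 10
  21 = 2·10 + 1
  10 = 10·1 + 0
gcd(10,21) = 1
Back-substitution gives: 10·(-2) + 21·(1) = 1
So 10⁻¹ ≡ -2 ≡ 19 (mod 21)
Check: 10 × 19 = 190 ≡ 1 (mod 21) ✓

10⁻¹ ≡ 19 (mod 21)


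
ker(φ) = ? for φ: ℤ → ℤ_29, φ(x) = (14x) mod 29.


Kernel = preimage of identity
ker(φ) = {x ∈ ℤ : 14x ≡ 0 (mod 29)}. gcd(14,29) = 1, so 14x ≡ 0 (mod 29) ⟺ x ≡ 0 (mod 29/1 = 29). Hence ker(φ) = 29ℤ

ker(φ) = 29ℤ


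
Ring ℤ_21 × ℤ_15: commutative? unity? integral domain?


Direct product ring; commutative with unity (1,1); but (1,0)·(0,1) = (0,0) gives zero divisors, so not an integral domain
Commutative: Yes
Integral domain: No
Has unity: Yes

ℤ_21 × ℤ_15: Commutative=Yes, Unity=Yes


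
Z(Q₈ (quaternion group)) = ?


Z(G) = {g ∈ G | gx = xg for all x ∈ G}
In Q₈ = {±1, ±i, ±j, ±k}, only ±1 commute with every element

Z(Q₈ (quaternion group)) = {1, -1}


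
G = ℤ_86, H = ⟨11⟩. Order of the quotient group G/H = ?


|⟨11⟩| = n / gcd(11, 86) = 86 / 1 = 86
H is normal (ℤ_86 is abelian).
|G/H| = |G| / |H| = 86 / 86 = 1

|G/H| = 1


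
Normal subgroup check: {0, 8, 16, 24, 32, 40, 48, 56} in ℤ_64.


H = {0, 8, 16, 24, 32, 40, 48, 56} in ℤ_64
ℤ_64 is abelian; every subgroup of an abelian group is normal

Yes, normal subgroup


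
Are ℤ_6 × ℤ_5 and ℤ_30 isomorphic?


Comparing ℤ_6 × ℤ_5 and ℤ_30:
gcd(6,5) = 1, so ℤ_6 × ℤ_5 ≅ ℤ_30 (CRT)

Yes, ℤ_6 × ℤ_5 ≅ ℤ_30


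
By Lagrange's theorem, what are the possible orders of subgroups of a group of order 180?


Lagrange's theorem: |H| divides |G|
|G| = 180
Divisors of 180: 1, 2, 3, 4, 5, 6, 9, 10, 12, 15, 18, 20, 30, 36, 45, 60, 90, 180

Possible subgroup orders: {1, 2, 3, 4, 5, 6, 9, 10, 12, 15, 18, 20, 30, 36, 45, 60, 90, 180}


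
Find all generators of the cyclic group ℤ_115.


g generates ℤ_n iff gcd(g,n) = 1
Prime factors of 115: 5, 23
Generators are g ∈ {1,...,114} not divisible by any of these primes.
Generators: {1, 2, 3, 4, 6, 7, 8, 9, 11, 12, 13, 14, 16, 17, 18, 19, 21, 22, 24, 26, 27, 28, 29, 31, 32, 33, 34, 36, 37, 38, 39, 41, 42, 43, 44, 47, 48, 49, 51, 52, 53, 54, 56, 57, 58, 59, 61, 62, 63, 64, 66, 67, 68, 71, 72, 73, 74, 76, 77, 78, 79, 81, 82, 83, 84, 86, 87, 88, 89, 91, 93, 94, 96, 97, 98, 99, 101, 102, 103, 104, 106, 107, 108, 109, 111, 112, 113, 114}
Number of generators = φ(115) = 88

Generators of ℤ_115 = {1, 2, 3, 4, 6, 7, 8, 9, 11, 12, 13, 14, 16, 17, 18, 19, 21, 22, 24, 26, 27, 28, 29, 31, 32, 33, 34, 36, 37, 38, 39, 41, 42, 43, 44, 47, 48, 49, 51, 52, 53, 54, 56, 57, 58, 59, 61, 62, 63, 64, 66, 67, 68, 71, 72, 73, 74, 76, 77, 78, 79, 81, 82, 83, 84, 86, 87, 88, 89, 91, 93, 94, 96, 97, 98, 99, 101, 102, 103, 104, 106, 107, 108, 109, 111, 112, 113, 114}


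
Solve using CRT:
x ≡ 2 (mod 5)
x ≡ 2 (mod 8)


m₁ = 5, m₂ = 8, gcd = 1, so CRT applies. M = m₁·m₂ = 40
Let M₁ = M/m₁ = 8, M₂ = M/m₂ = 5
Find y₁ ≡ M₁⁻¹ (mod m₁): 8⁻¹ ≡ 2 (mod 5)
Find y₂ ≡ M₂⁻¹ (mod m₂): 5⁻¹ ≡ 5 (mod 8)
x = a₁·M₁·y₁ + a₂·M₂·y₂ = 2·8·2 + 2·5·5 = 82
Reduce mod 40: x ≡ 2
Check: 2 mod 5 = 2 ✓, 2 mod 8 = 2 ✓

x ≡ 2 (mod 40)


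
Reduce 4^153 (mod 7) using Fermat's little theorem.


Fermat's little theorem: if p is prime and gcd(a,p)=1, then a^(p-1) ≡ 1 (mod p)
p = 7 is prime, gcd(4,7) = 1
Reduce exponent: 153 mod 6 = 3
So 4^153 ≡ 4^3 (mod 7)
4^3 mod 7 = 1

4^153 ≡ 1 (mod 7)


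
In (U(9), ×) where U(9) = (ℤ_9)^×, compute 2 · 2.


Operation: multiplication mod 9
2 · 2 = (a × b) mod 9 with a = 2, b = 2

2 · 2 = 4


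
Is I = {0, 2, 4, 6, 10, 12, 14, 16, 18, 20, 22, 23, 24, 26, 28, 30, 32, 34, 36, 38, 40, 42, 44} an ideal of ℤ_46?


Check ideal conditions for I = {0, 2, 4, 6, 10, 12, 14, 16, 18, 20, 22, 23, 24, 26, 28, 30, 32, 34, 36, 38, 40, 42, 44} in ℤ_46:
(1) I is an additive subgroup? No
(2) For r ∈ ℤ_46 and a ∈ I: r·a ∈ I? No  [counterexample: r=2, a=4, r·a mod 46 = 8 ∉ I]

No, I is not an ideal of ℤ_46


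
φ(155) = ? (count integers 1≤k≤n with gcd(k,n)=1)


Factor n: 155 = 5 × 31
φ(n) = n · ∏(1 - 1/p) over distinct primes p | n
φ(155) = 155 · (1 - 1/5) · (1 - 1/31) = 120

φ(155) = 120


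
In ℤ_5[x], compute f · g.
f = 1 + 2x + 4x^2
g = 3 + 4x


Expand and collect like terms; reduce coefficients mod 5:
x^0: 1·3 = 3 ≡ 3 (mod 5)
x^1: 1·4 + 2·3 = 10 ≡ 0 (mod 5)
x^2: 2·4 + 4·3 = 20 ≡ 0 (mod 5)
x^3: 4·4 = 16 ≡ 1 (mod 5)
Result: 3 + x^3

f · g = 3 + x^3


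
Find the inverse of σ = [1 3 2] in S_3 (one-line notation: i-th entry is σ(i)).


To find σ⁻¹, swap domain and range:
σ(1) = 1 → σ⁻¹(1) = 1
σ(2) = 3 → σ⁻¹(3) = 2
σ(3) = 2 → σ⁻¹(2) = 3

σ⁻¹ = [1 3 2]


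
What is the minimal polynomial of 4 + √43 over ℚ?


Let α = 4 + √43. Then α - 4 = √43, so (α - 4)² = 43, giving α² - 8α - 27 = 0. Degree 2 and α ∉ ℚ, so this is the minimal polynomial.

Minimal polynomial: x² - 8x - 27


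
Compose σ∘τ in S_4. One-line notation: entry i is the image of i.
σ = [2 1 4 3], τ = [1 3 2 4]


σ∘τ: apply τ first, then σ
1 →τ 1 →σ 2
2 →τ 3 →σ 4
3 →τ 2 →σ 1
4 →τ 4 →σ 3

σ∘τ = [2 4 1 3]


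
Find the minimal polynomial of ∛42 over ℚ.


∛42 satisfies x³ - 42 = 0, irreducible over ℚ (no rational root; 42 is not a perfect cube)

Minimal polynomial: x³ - 42


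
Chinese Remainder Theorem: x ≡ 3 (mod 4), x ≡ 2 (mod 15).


m₁ = 4, m₂ = 15, gcd = 1, so CRT applies. M = m₁·m₂ = 60
Let M₁ = M/m₁ = 15, M₂ = M/m₂ = 4
Find y₁ ≡ M₁⁻¹ (mod m₁): 15⁻¹ ≡ 3 (mod 4)
Find y₂ ≡ M₂⁻¹ (mod m₂): 4⁻¹ ≡ 4 (mod 15)
x = a₁·M₁·y₁ + a₂·M₂·y₂ = 3·15·3 + 2·4·4 = 167
Reduce mod 60: x ≡ 47
Check: 47 mod 4 = 3 ✓, 47 mod 15 = 2 ✓

x ≡ 47 (mod 60)


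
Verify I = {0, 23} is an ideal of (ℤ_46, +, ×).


Check ideal conditions for I = {0, 23} in ℤ_46:
(1) I is an additive subgroup? Yes
(2) For r ∈ ℤ_46 and a ∈ I: r·a ∈ I? Yes

Yes, I is an ideal of ℤ_46


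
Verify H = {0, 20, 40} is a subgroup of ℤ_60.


Subgroup test for H = {0, 20, 40} in (ℤ_60, +):
(1) 0 ∈ H? Yes
(2) Closure: for all a,b ∈ H, (a+b) mod 60 ∈ H? Yes
(3) Inverses: for all a ∈ H, -a mod 60 ∈ H? Yes

Yes, H is a subgroup of ℤ_60


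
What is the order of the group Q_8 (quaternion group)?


Q_8 = {±1, ±i, ±j, ±k}
|Q_8| = 8

|Q_8 (quaternion group)| = 8


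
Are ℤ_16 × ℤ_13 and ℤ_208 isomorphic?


Comparing ℤ_16 × ℤ_13 and ℤ_208:
gcd(16,13) = 1, so ℤ_16 × ℤ_13 ≅ ℤ_208 (CRT)

Yes, ℤ_16 × ℤ_13 ≅ ℤ_208


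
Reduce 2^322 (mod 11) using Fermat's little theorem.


Fermat's little theorem: if p is prime and gcd(a,p)=1, then a^(p-1) ≡ 1 (mod p)
p = 11 is prime, gcd(2,11) = 1
Reduce exponent: 322 mod 10 = 2
So 2^322 ≡ 2^2 (mod 11)
2^2 mod 11 = 4

2^322 ≡ 4 (mod 11)


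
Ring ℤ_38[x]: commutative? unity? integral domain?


ℤ_38 has zero divisors (2·19 ≡ 0), and these lift to constant zero divisors in ℤ_38[x]; so not an integral domain
Commutative: Yes
Integral domain: No
Has unity: Yes

ℤ_38[x]: Commutative=Yes, Unity=Yes


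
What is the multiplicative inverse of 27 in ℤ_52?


Use the extended Euclidean algorithm to write 1 = 27·s + 52·t; then s mod 52 is the inverse.
Euclidean algorithm:
  27 = 0·52 + 27
  52 = 1·27 + 25
  27 = 1·25 + 2
  25 = 12·2 + 1
  2 = 2·1 + 0
gcd(27,52) = 1
Back-substitution gives: 27·(-25) + 52·(13) = 1
So 27⁻¹ ≡ -25 ≡ 27 (mod 52)
Check: 27 × 27 = 729 ≡ 1 (mod 52) ✓

27⁻¹ ≡ 27 (mod 52)


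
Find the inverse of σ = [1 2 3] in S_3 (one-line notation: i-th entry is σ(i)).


To find σ⁻¹, swap domain and range:
σ(1) = 1 → σ⁻¹(1) = 1
σ(2) = 2 → σ⁻¹(2) = 2
σ(3) = 3 → σ⁻¹(3) = 3

σ⁻¹ = [1 2 3]


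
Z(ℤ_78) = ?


Z(G) = {g ∈ G | gx = xg for all x ∈ G}
ℤ_78 is abelian, so Z(G) = G

Z(ℤ_78) = ℤ_78


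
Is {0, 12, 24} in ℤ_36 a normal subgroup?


H = {0, 12, 24} in ℤ_36
ℤ_36 is abelian; every subgroup of an abelian group is normal

Yes, normal subgroup


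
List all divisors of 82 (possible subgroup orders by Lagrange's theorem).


Lagrange's theorem: |H| divides |G|
|G| = 82
Divisors of 82: 1, 2, 41, 82

Possible subgroup orders: {1, 2, 41, 82}


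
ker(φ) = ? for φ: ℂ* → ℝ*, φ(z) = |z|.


Kernel = preimage of identity
ker(φ) = {z ∈ ℂ* | |z| = 1} = unit circle S¹

ker(φ) = S¹ (unit circle)


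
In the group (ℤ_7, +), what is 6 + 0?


Operation: addition mod 7
6 + 0 = (a + b) mod 7 with a = 6, b = 0

6 + 0 = 6
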